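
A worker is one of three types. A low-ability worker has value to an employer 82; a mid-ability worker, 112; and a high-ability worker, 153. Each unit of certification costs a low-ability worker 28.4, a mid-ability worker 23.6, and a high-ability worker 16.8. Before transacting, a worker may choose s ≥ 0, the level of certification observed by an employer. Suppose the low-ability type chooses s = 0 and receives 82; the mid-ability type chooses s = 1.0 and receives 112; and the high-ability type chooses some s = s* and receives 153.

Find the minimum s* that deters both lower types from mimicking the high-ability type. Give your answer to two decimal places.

Low-ability type (on-path payoff 82) won't mimic when 82 ≥ 153 − 28.4·s*, i.e. s* ≥ 2.50.
Mid-ability type (on-path payoff 112 − 23.6×1.0 = 88.4) won't mimic when 88.4 ≥ 153 − 23.6·s*, i.e. s* ≥ 2.74.
Both must hold, so s* = max(2.50, 2.74) = 2.74. The mid-ability type's constraint binds.

2.74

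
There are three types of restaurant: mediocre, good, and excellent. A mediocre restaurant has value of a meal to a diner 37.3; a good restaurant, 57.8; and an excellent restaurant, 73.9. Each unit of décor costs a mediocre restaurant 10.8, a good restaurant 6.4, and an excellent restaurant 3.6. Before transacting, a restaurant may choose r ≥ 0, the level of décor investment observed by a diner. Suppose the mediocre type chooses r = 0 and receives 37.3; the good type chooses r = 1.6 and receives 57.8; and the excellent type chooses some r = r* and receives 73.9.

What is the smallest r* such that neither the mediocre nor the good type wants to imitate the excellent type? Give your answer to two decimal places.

Good type (on-path payoff 57.8 − 6.4×1.6 = 47.56) won't mimic when 47.56 ≥ 73.9 − 6.4·r*, i.e. r* ≥ 4.12.
Mediocre type (on-path payoff 37.3) won't mimic when 37.3 ≥ 73.9 − 10.8·r*, i.e. r* ≥ 3.39.
Both must hold, so r* = max(3.39, 4.12) = 4.12. The good type's constraint binds.

4.12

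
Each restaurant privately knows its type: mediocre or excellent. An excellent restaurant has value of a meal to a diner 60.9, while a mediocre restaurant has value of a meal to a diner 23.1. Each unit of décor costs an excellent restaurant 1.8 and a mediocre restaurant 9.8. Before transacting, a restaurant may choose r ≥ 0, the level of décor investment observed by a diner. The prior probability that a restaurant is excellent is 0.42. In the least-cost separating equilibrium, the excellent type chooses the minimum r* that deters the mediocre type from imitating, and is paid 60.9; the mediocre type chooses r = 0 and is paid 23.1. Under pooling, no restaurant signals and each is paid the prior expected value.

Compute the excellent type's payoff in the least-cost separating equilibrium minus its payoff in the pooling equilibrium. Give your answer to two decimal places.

Least-cost separating signal: r* solves 23.1 = 60.9 − 9.8·r*, so r* = (60.9 − 23.1)/9.8 ≈ 3.8571.
Excellent type's separating payoff: 60.9 − 1.8 × r* = 60.9 − 1.8 × (60.9 − 23.1)/9.8 = 60.9 − 68.04/9.8 ≈ 53.9571.
Pooling payoff: 0.42 × 60.9 + 0.58 × 23.1 = 38.976.
Difference: 53.9571 − 38.976 = 14.9811, i.e. 14.98 to two decimal places.
The excellent type prefers to separate.

14.98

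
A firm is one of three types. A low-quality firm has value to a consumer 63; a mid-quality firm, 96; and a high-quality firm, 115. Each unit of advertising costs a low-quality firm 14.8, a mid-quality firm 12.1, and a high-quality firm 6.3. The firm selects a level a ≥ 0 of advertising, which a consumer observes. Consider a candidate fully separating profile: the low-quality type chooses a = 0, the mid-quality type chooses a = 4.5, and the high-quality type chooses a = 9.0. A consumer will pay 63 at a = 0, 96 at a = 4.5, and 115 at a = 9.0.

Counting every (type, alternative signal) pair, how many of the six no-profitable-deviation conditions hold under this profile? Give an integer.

High-quality (own payoff 115 − 6.3×9.0 = 58.3): to a=0 gives 63 → profitable ✗; to a=4.5 gives 96 − 6.3×4.5 = 67.65 → profitable ✗.
Low-quality (own payoff 63): to a=4.5 gives 96 − 14.8×4.5 = 29.4 → no gain ✓; to a=9.0 gives 115 − 14.8×9.0 = -18.2 → no gain ✓.
Mid-quality (own payoff 96 − 12.1×4.5 = 41.55): to a=0 gives 63 → profitable ✗; to a=9.0 gives 115 − 12.1×9.0 = 6.1 → no gain ✓.
3 of the 6 constraints hold; not an equilibrium.

3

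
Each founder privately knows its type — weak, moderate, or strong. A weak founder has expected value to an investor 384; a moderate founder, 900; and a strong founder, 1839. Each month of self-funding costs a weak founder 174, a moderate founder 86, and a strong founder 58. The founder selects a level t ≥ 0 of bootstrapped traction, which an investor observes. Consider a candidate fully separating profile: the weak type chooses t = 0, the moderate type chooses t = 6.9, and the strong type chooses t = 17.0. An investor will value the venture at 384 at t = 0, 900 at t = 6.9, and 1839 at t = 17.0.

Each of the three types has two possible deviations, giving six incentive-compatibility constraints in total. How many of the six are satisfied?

4

Weak (own payoff 384): to t=6.9 gives 900 − 174×6.9 = -300.6 → no gain ✓; to t=17.0 gives 1839 − 174×17.0 = -1119 → no gain ✓.
Moderate (own payoff 900 − 86×6.9 = 306.6): to t=0 gives 384 → profitable ✗; to t=17.0 gives 1839 − 86×17.0 = 377 → profitable ✗.
Strong (own payoff 1839 − 58×17.0 = 853): to t=0 gives 384 → no gain ✓; to t=6.9 gives 900 − 58×6.9 = 499.8 → no gain ✓.
4 of the 6 constraints hold; not an equilibrium.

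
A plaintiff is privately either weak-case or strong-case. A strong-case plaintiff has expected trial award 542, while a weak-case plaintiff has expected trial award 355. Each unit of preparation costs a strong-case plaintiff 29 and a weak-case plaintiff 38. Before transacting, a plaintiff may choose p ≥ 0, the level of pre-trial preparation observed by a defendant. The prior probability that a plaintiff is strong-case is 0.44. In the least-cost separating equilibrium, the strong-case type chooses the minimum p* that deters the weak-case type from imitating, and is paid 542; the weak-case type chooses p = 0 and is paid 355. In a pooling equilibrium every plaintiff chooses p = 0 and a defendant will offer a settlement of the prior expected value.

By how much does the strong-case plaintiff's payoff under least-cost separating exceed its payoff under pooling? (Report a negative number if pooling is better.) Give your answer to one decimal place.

Least-cost separating signal: p* solves 355 = 542 − 38·p*, so p* = (542 − 355)/38 ≈ 4.9211.
Strong-case type's separating payoff: 542 − 29 × p* = 542 − 29 × (542 − 355)/38 = 542 − 5423/38 ≈ 399.289.
Pooling payoff: 0.44 × 542 + 0.56 × 355 = 437.28.
Difference: 399.289 − 437.28 = -37.991, i.e. -38.0 to one decimal place.
The strong-case type would prefer the pooling outcome.

-38.0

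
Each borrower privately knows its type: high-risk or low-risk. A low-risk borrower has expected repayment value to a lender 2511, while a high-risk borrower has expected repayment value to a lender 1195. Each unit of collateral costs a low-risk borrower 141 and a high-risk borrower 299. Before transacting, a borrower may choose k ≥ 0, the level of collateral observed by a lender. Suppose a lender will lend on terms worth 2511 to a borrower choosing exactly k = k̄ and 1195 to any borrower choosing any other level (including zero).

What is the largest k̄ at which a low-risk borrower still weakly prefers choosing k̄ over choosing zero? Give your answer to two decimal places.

9.33

Choosing k̄ yields the low-risk type 2511 − 141·k̄; choosing zero yields 1195.
The low-risk type is indifferent at 2511 − 141·k̄ = 1195, i.e. k̄ = (2511 − 1195) / 141 ≈ 9.33.
For any k̄ above 9.33 the low-risk type would rather pool at zero, so separation collapses.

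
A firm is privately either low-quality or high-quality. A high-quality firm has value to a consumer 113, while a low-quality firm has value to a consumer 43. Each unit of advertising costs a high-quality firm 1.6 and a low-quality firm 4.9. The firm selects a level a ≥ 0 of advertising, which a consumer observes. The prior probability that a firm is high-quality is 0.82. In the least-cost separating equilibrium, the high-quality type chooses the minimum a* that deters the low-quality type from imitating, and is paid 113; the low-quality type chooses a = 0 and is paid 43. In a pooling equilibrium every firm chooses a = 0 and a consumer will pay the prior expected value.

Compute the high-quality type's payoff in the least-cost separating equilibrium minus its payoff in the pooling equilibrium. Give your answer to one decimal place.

-10.3

Least-cost separating signal: a* solves 43 = 113 − 4.9·a*, so a* = (113 − 43)/4.9 ≈ 14.2857.
High-quality type's separating payoff: 113 − 1.6 × a* = 113 − 1.6 × (113 − 43)/4.9 = 113 − 112/4.9 ≈ 90.143.
Pooling payoff: 0.82 × 113 + 0.18 × 43 = 100.4.
Difference: 90.143 − 100.4 = -10.257, i.e. -10.3 to one decimal place.
The high-quality type would prefer the pooling outcome.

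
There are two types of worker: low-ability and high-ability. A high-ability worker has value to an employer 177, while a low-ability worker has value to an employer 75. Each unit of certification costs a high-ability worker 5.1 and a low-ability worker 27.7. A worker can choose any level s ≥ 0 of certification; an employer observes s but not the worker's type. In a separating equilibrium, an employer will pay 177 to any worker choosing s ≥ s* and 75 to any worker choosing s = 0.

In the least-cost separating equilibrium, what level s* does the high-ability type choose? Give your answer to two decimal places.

3.68

A low-ability worker choosing s = 0 receives 75.
Imitating at s* instead would pay 177 at cost 27.7·s*, netting 177 − 27.7·s*.
Indifference: 75 = 177 − 27.7·s*, so s* = (177 − 75) / 27.7 ≈ 3.68.
This is the low-ability type's binding incentive-compatibility constraint; any s ≥ 3.68 sustains separation on that side.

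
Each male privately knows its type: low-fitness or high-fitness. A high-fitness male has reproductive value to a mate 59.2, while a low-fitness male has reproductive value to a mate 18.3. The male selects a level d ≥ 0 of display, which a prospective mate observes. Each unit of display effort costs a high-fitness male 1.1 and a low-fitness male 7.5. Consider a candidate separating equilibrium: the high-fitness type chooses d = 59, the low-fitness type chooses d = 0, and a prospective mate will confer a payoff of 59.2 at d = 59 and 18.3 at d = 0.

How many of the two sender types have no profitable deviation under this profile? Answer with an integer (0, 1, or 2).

High-fitness type: signal → 59.2 − 1.1 × 59 = -5.7; deviate to 0 → 18.3. IC fails (-5.7 < 18.3).
Low-fitness type: stay at 0 → 18.3; mimic → 59.2 − 7.5 × 59 = -383.3. IC holds (18.3 ≥ -383.3).
1 of 2 constraints hold, so this profile is not an equilibrium.

1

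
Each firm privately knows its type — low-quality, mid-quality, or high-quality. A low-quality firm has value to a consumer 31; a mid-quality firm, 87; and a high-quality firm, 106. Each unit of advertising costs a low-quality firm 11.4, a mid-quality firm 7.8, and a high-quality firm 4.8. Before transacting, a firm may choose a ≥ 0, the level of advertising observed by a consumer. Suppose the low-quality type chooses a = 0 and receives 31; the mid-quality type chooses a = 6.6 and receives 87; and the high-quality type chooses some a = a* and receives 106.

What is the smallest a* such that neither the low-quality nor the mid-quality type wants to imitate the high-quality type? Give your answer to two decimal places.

Mid-quality type (on-path payoff 87 − 7.8×6.6 = 35.52) won't mimic when 35.52 ≥ 106 − 7.8·a*, i.e. a* ≥ 9.04.
Low-quality type (on-path payoff 31) won't mimic when 31 ≥ 106 − 11.4·a*, i.e. a* ≥ 6.58.
Both must hold, so a* = max(6.58, 9.04) = 9.04. The mid-quality type's constraint binds.

9.04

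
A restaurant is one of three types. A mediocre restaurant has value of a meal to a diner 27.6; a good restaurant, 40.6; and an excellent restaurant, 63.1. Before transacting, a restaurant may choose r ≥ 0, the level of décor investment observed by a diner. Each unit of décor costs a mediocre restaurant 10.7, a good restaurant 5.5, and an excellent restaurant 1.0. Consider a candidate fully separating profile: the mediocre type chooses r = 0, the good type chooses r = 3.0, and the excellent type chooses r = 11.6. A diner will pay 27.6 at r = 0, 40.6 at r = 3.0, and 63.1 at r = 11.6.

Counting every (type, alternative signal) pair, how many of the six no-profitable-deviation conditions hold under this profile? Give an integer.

5

Good (own payoff 40.6 − 5.5×3.0 = 24.1): to r=0 gives 27.6 → profitable ✗; to r=11.6 gives 63.1 − 5.5×11.6 = -0.7 → no gain ✓.
Mediocre (own payoff 27.6): to r=3.0 gives 40.6 − 10.7×3.0 = 8.5 → no gain ✓; to r=11.6 gives 63.1 − 10.7×11.6 = -61.02 → no gain ✓.
Excellent (own payoff 63.1 − 1.0×11.6 = 51.5): to r=0 gives 27.6 → no gain ✓; to r=3.0 gives 40.6 − 1.0×3.0 = 37.6 → no gain ✓.
5 of the 6 constraints hold; not an equilibrium.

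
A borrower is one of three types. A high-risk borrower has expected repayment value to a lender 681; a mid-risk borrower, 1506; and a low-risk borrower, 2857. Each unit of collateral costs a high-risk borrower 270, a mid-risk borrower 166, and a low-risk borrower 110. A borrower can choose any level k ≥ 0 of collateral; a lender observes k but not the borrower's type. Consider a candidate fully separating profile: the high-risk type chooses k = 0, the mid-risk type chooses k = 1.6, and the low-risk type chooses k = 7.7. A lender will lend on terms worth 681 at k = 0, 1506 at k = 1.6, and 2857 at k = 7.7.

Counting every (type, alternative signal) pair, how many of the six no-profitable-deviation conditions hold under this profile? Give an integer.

3

Low-risk (own payoff 2857 − 110×7.7 = 2010): to k=0 gives 681 → no gain ✓; to k=1.6 gives 1506 − 110×1.6 = 1330 → no gain ✓.
High-risk (own payoff 681): to k=1.6 gives 1506 − 270×1.6 = 1074 → profitable ✗; to k=7.7 gives 2857 − 270×7.7 = 778 → profitable ✗.
Mid-risk (own payoff 1506 − 166×1.6 = 1240.4): to k=0 gives 681 → no gain ✓; to k=7.7 gives 2857 − 166×7.7 = 1578.8 → profitable ✗.
3 of the 6 constraints hold; not an equilibrium.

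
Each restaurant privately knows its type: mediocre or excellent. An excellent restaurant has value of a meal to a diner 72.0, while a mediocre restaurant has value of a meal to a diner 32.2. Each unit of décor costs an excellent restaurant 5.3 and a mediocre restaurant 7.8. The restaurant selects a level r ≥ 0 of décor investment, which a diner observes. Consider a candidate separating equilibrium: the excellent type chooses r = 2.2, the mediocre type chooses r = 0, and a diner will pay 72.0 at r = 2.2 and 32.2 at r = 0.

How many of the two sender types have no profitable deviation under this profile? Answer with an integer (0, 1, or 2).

1

Mediocre type: stay at 0 → 32.2; mimic → 72.0 − 7.8 × 2.2 = 54.84. IC fails (32.2 < 54.84).
Excellent type: signal → 72.0 − 5.3 × 2.2 = 60.34; deviate to 0 → 32.2. IC holds (60.34 ≥ 32.2).
1 of 2 constraints hold, so this profile is not an equilibrium.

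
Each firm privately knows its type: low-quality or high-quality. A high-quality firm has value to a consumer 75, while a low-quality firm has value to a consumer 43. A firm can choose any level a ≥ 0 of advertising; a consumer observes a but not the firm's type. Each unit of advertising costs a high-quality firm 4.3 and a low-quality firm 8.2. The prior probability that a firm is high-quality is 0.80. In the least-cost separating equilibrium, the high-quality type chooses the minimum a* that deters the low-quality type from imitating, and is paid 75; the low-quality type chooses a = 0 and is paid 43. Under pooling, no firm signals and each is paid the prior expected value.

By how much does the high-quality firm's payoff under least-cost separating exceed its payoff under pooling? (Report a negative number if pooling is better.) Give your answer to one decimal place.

Least-cost separating signal: a* solves 43 = 75 − 8.2·a*, so a* = (75 − 43)/8.2 ≈ 3.9024.
High-quality type's separating payoff: 75 − 4.3 × a* = 75 − 4.3 × (75 − 43)/8.2 = 75 − 137.6/8.2 ≈ 58.220.
Pooling payoff: 0.80 × 75 + 0.20 × 43 = 68.6.
Difference: 58.220 − 68.6 = -10.38, i.e. -10.4 to one decimal place.
The high-quality type would prefer the pooling outcome.

-10.4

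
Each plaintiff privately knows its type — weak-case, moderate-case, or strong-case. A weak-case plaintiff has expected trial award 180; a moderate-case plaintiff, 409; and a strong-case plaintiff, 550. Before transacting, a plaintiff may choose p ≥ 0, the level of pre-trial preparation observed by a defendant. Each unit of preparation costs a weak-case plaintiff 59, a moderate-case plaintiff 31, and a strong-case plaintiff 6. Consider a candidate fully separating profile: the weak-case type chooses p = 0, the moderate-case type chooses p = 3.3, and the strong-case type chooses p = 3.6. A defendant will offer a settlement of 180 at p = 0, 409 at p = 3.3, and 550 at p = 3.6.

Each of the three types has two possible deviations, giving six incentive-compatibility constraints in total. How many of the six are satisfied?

Moderate-case (own payoff 409 − 31×3.3 = 306.7): to p=0 gives 180 → no gain ✓; to p=3.6 gives 550 − 31×3.6 = 438.4 → profitable ✗.
Strong-case (own payoff 550 − 6×3.6 = 528.4): to p=0 gives 180 → no gain ✓; to p=3.3 gives 409 − 6×3.3 = 389.2 → no gain ✓.
Weak-case (own payoff 180): to p=3.3 gives 409 − 59×3.3 = 214.3 → profitable ✗; to p=3.6 gives 550 − 59×3.6 = 337.6 → profitable ✗.
3 of the 6 constraints hold; not an equilibrium.

3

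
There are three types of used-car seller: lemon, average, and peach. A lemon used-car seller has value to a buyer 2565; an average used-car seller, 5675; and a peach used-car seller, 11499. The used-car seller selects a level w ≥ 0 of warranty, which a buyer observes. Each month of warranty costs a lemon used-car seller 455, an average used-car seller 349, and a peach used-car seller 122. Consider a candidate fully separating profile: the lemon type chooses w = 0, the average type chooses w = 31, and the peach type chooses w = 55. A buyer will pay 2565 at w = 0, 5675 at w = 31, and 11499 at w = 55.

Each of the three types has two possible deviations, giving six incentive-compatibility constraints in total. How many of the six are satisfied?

Average (own payoff 5675 − 349×31 = -5144): to w=0 gives 2565 → profitable ✗; to w=55 gives 11499 − 349×55 = -7696 → no gain ✓.
Lemon (own payoff 2565): to w=31 gives 5675 − 455×31 = -8430 → no gain ✓; to w=55 gives 11499 − 455×55 = -13526 → no gain ✓.
Peach (own payoff 11499 − 122×55 = 4789): to w=0 gives 2565 → no gain ✓; to w=31 gives 5675 − 122×31 = 1893 → no gain ✓.
5 of the 6 constraints hold; not an equilibrium.

5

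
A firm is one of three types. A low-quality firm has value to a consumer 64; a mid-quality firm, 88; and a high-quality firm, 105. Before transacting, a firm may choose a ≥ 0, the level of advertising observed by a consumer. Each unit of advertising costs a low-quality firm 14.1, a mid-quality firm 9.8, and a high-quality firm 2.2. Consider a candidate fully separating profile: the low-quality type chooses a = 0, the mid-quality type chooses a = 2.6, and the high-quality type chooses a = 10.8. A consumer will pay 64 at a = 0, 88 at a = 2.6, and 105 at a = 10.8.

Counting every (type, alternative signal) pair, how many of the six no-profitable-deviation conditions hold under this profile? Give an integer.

Mid-quality (own payoff 88 − 9.8×2.6 = 62.52): to a=0 gives 64 → profitable ✗; to a=10.8 gives 105 − 9.8×10.8 = -0.84 → no gain ✓.
Low-quality (own payoff 64): to a=2.6 gives 88 − 14.1×2.6 = 51.34 → no gain ✓; to a=10.8 gives 105 − 14.1×10.8 = -47.28 → no gain ✓.
High-quality (own payoff 105 − 2.2×10.8 = 81.24): to a=0 gives 64 → no gain ✓; to a=2.6 gives 88 − 2.2×2.6 = 82.28 → profitable ✗.
4 of the 6 constraints hold; not an equilibrium.

4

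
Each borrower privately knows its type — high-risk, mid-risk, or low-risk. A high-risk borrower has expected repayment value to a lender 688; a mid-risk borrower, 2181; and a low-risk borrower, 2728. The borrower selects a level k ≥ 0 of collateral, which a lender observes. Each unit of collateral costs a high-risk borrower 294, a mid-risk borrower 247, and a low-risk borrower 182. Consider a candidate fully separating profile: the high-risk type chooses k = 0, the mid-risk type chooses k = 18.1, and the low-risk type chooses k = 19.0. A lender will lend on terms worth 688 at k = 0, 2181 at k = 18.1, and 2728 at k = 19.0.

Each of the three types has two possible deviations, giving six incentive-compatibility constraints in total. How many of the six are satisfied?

Mid-risk (own payoff 2181 − 247×18.1 = -2289.7): to k=0 gives 688 → profitable ✗; to k=19.0 gives 2728 − 247×19.0 = -1965 → profitable ✗.
High-risk (own payoff 688): to k=18.1 gives 2181 − 294×18.1 = -3140.4 → no gain ✓; to k=19.0 gives 2728 − 294×19.0 = -2858 → no gain ✓.
Low-risk (own payoff 2728 − 182×19.0 = -730): to k=0 gives 688 → profitable ✗; to k=18.1 gives 2181 − 182×18.1 = -1113.2 → no gain ✓.
3 of the 6 constraints hold; not an equilibrium.

3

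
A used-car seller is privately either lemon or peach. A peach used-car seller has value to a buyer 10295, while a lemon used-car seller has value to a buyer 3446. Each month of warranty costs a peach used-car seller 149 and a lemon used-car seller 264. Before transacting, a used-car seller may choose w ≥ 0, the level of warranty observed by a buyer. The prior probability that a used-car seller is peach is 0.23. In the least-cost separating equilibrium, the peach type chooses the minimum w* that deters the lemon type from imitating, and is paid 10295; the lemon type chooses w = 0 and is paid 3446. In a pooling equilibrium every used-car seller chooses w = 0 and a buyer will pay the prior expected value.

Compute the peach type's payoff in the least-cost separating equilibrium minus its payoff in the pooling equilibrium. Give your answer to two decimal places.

1408.20

Least-cost separating signal: w* solves 3446 = 10295 − 264·w*, so w* = (10295 − 3446)/264 ≈ 25.9432.
Peach type's separating payoff: 10295 − 149 × w* = 10295 − 149 × (10295 − 3446)/264 = 10295 − 1020501/264 ≈ 6429.4659.
Pooling payoff: 0.23 × 10295 + 0.77 × 3446 = 5021.27.
Difference: 6429.4659 − 5021.27 = 1408.1959, i.e. 1408.20 to two decimal places.
The peach type prefers to separate.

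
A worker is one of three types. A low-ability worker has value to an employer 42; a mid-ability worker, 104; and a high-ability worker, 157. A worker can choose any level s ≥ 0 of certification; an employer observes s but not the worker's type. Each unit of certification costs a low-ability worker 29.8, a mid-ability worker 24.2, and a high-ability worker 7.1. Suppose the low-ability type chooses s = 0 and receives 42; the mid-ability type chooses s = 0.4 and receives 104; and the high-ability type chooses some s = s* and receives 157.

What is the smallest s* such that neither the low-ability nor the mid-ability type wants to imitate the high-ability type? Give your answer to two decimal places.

3.86

Low-ability type (on-path payoff 42) won't mimic when 42 ≥ 157 − 29.8·s*, i.e. s* ≥ 3.86.
Mid-ability type (on-path payoff 104 − 24.2×0.4 = 94.32) won't mimic when 94.32 ≥ 157 − 24.2·s*, i.e. s* ≥ 2.59.
Both must hold, so s* = max(3.86, 2.59) = 3.86. The low-ability type's constraint binds.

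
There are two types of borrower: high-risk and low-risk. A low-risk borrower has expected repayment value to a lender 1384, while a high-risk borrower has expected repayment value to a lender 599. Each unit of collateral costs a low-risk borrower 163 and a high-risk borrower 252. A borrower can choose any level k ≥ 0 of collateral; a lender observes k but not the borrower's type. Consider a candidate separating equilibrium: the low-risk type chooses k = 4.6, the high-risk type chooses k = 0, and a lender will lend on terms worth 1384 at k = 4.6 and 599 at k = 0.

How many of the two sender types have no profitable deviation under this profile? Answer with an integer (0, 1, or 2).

2

High-risk type: stay at 0 → 599; mimic → 1384 − 252 × 4.6 = 224.8. IC holds (599 ≥ 224.8).
Low-risk type: signal → 1384 − 163 × 4.6 = 634.2; deviate to 0 → 599. IC holds (634.2 ≥ 599).
2 of 2 constraints hold, so this is a separating equilibrium.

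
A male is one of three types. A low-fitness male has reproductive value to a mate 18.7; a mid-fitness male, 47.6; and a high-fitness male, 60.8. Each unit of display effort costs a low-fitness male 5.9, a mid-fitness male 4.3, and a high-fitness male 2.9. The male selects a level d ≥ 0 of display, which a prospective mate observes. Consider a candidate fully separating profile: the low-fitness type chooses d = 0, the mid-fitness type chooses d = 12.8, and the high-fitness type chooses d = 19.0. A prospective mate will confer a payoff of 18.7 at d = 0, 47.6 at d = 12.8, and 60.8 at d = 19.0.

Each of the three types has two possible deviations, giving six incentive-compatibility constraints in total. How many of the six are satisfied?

3

High-fitness (own payoff 60.8 − 2.9×19.0 = 5.7): to d=0 gives 18.7 → profitable ✗; to d=12.8 gives 47.6 − 2.9×12.8 = 10.48 → profitable ✗.
Mid-fitness (own payoff 47.6 − 4.3×12.8 = -7.44): to d=0 gives 18.7 → profitable ✗; to d=19.0 gives 60.8 − 4.3×19.0 = -20.9 → no gain ✓.
Low-fitness (own payoff 18.7): to d=12.8 gives 47.6 − 5.9×12.8 = -27.92 → no gain ✓; to d=19.0 gives 60.8 − 5.9×19.0 = -51.3 → no gain ✓.
3 of the 6 constraints hold; not an equilibrium.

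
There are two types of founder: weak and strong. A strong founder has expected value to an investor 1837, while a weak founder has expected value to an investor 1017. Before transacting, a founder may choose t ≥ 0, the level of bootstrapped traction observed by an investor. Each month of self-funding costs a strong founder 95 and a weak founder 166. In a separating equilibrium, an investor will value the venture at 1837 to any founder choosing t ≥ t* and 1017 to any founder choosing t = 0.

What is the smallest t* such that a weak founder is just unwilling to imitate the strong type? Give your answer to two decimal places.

4.94

A weak founder choosing t = 0 receives 1017.
Imitating at t* instead would pay 1837 at cost 166·t*, netting 1837 − 166·t*.
Indifference: 1017 = 1837 − 166·t*, so t* = (1837 − 1017) / 166 ≈ 4.94.
This is the weak type's binding incentive-compatibility constraint; any t ≥ 4.94 sustains separation on that side.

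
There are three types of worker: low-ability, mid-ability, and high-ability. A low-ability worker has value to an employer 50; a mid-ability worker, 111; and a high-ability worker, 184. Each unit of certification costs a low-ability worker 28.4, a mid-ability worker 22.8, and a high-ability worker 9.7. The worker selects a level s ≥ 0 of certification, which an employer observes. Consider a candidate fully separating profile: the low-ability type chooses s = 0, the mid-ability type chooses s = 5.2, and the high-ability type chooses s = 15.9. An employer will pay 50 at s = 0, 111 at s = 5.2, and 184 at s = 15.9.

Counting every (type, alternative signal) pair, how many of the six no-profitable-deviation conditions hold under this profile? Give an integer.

3

Mid-ability (own payoff 111 − 22.8×5.2 = -7.56): to s=0 gives 50 → profitable ✗; to s=15.9 gives 184 − 22.8×15.9 = -178.52 → no gain ✓.
Low-ability (own payoff 50): to s=5.2 gives 111 − 28.4×5.2 = -36.68 → no gain ✓; to s=15.9 gives 184 − 28.4×15.9 = -267.56 → no gain ✓.
High-ability (own payoff 184 − 9.7×15.9 = 29.77): to s=0 gives 50 → profitable ✗; to s=5.2 gives 111 − 9.7×5.2 = 60.56 → profitable ✗.
3 of the 6 constraints hold; not an equilibrium.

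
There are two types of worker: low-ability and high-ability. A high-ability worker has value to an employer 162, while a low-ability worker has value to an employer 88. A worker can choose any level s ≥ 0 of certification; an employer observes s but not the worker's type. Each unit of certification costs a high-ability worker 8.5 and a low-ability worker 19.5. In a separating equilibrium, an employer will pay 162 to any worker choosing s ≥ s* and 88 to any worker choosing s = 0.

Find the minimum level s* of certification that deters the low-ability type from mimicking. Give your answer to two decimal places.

3.79

A low-ability worker choosing s = 0 receives 88.
Imitating at s* instead would pay 162 at cost 19.5·s*, netting 162 − 19.5·s*.
Indifference: 88 = 162 − 19.5·s*, so s* = (162 − 88) / 19.5 ≈ 3.79.
This is the low-ability type's binding incentive-compatibility constraint; any s ≥ 3.79 sustains separation on that side.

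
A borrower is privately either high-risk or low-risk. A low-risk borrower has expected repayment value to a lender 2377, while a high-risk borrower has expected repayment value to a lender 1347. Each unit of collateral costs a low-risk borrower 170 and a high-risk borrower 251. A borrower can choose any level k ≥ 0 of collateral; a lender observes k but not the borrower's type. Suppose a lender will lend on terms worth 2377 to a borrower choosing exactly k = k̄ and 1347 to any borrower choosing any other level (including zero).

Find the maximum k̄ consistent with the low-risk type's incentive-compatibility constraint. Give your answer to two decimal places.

6.06

Choosing k̄ yields the low-risk type 2377 − 170·k̄; choosing zero yields 1347.
The low-risk type is indifferent at 2377 − 170·k̄ = 1347, i.e. k̄ = (2377 − 1347) / 170 ≈ 6.06.
For any k̄ above 6.06 the low-risk type would rather pool at zero, so separation collapses.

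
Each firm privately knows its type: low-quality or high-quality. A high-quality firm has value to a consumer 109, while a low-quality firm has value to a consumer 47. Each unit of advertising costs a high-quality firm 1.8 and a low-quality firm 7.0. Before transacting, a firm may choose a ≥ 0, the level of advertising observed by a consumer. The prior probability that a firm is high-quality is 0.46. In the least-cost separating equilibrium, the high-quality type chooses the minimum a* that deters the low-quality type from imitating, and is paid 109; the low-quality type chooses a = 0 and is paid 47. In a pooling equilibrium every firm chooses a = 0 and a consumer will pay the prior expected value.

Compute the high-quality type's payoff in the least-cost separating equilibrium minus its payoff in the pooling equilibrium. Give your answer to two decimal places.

17.54

Least-cost separating signal: a* solves 47 = 109 − 7.0·a*, so a* = (109 − 47)/7.0 ≈ 8.8571.
High-quality type's separating payoff: 109 − 1.8 × a* = 109 − 1.8 × (109 − 47)/7.0 = 109 − 111.6/7.0 ≈ 93.0571.
Pooling payoff: 0.46 × 109 + 0.54 × 47 = 75.52.
Difference: 93.0571 − 75.52 = 17.5371, i.e. 17.54 to two decimal places.
The high-quality type prefers to separate.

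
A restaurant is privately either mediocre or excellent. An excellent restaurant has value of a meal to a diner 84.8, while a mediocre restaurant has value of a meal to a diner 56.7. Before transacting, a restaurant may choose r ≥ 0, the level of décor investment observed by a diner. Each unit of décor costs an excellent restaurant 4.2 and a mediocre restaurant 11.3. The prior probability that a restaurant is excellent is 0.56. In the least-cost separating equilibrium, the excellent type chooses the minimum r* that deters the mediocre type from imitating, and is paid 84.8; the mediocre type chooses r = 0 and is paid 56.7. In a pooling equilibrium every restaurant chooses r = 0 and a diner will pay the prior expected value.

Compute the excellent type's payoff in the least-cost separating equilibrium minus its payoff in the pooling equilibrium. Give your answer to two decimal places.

1.92

Least-cost separating signal: r* solves 56.7 = 84.8 − 11.3·r*, so r* = (84.8 − 56.7)/11.3 ≈ 2.4867.
Excellent type's separating payoff: 84.8 − 4.2 × r* = 84.8 − 4.2 × (84.8 − 56.7)/11.3 = 84.8 − 118.02/11.3 ≈ 74.3558.
Pooling payoff: 0.56 × 84.8 + 0.44 × 56.7 = 72.436.
Difference: 74.3558 − 72.436 = 1.9198, i.e. 1.92 to two decimal places.
The excellent type prefers to separate.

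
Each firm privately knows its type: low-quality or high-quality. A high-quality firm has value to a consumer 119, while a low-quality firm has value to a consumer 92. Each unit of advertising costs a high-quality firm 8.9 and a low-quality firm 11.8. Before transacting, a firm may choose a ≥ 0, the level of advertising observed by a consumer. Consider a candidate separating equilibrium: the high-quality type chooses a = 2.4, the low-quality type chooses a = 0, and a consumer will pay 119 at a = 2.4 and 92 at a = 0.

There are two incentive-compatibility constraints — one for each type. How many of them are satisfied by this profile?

2

Low-quality type: stay at 0 → 92; mimic → 119 − 11.8 × 2.4 = 90.68. IC holds (92 ≥ 90.68).
High-quality type: signal → 119 − 8.9 × 2.4 = 97.64; deviate to 0 → 92. IC holds (97.64 ≥ 92).
2 of 2 constraints hold, so this is a separating equilibrium.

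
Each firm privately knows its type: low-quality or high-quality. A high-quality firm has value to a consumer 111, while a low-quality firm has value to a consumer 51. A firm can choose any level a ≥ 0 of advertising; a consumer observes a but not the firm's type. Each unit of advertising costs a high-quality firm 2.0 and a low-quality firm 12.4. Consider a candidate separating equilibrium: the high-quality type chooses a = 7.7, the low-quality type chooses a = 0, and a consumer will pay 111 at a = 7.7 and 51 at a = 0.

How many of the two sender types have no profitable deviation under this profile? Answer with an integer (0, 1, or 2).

2

Low-quality type: stay at 0 → 51; mimic → 111 − 12.4 × 7.7 = 15.52. IC holds (51 ≥ 15.52).
High-quality type: signal → 111 − 2.0 × 7.7 = 95.6; deviate to 0 → 51. IC holds (95.6 ≥ 51).
2 of 2 constraints hold, so this is a separating equilibrium.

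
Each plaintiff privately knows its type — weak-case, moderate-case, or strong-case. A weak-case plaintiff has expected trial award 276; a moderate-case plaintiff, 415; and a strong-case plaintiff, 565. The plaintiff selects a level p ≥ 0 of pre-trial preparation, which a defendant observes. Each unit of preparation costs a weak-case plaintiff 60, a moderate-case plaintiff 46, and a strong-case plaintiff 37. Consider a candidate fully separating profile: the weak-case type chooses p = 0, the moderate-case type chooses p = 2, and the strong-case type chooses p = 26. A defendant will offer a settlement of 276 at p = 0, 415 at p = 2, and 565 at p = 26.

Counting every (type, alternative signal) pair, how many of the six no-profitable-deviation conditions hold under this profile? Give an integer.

Weak-case (own payoff 276): to p=2 gives 415 − 60×2 = 295 → profitable ✗; to p=26 gives 565 − 60×26 = -995 → no gain ✓.
Moderate-case (own payoff 415 − 46×2 = 323): to p=0 gives 276 → no gain ✓; to p=26 gives 565 − 46×26 = -631 → no gain ✓.
Strong-case (own payoff 565 − 37×26 = -397): to p=0 gives 276 → profitable ✗; to p=2 gives 415 − 37×2 = 341 → profitable ✗.
3 of the 6 constraints hold; not an equilibrium.

3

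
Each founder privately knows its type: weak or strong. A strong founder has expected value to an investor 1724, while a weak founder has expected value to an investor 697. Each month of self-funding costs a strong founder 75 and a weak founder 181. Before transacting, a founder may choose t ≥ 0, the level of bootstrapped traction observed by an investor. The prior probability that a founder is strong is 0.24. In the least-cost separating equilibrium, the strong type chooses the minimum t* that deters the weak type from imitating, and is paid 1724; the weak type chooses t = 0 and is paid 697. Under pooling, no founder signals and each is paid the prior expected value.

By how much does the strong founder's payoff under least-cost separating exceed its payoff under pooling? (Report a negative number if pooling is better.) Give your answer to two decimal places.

354.97

Least-cost separating signal: t* solves 697 = 1724 − 181·t*, so t* = (1724 − 697)/181 ≈ 5.6740.
Strong type's separating payoff: 1724 − 75 × t* = 1724 − 75 × (1724 − 697)/181 = 1724 − 77025/181 ≈ 1298.4475.
Pooling payoff: 0.24 × 1724 + 0.76 × 697 = 943.48.
Difference: 1298.4475 − 943.48 = 354.9675, i.e. 354.97 to two decimal places.
The strong type prefers to separate.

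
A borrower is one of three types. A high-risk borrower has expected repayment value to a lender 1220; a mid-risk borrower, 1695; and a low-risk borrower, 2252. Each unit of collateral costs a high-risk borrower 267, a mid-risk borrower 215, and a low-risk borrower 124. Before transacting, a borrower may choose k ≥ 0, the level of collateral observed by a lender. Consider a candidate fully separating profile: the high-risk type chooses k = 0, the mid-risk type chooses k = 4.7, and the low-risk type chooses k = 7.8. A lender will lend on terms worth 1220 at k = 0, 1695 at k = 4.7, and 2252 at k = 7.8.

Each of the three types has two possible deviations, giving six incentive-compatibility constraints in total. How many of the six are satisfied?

High-risk (own payoff 1220): to k=4.7 gives 1695 − 267×4.7 = 440.1 → no gain ✓; to k=7.8 gives 2252 − 267×7.8 = 169.4 → no gain ✓.
Mid-risk (own payoff 1695 − 215×4.7 = 684.5): to k=0 gives 1220 → profitable ✗; to k=7.8 gives 2252 − 215×7.8 = 575 → no gain ✓.
Low-risk (own payoff 2252 − 124×7.8 = 1284.8): to k=0 gives 1220 → no gain ✓; to k=4.7 gives 1695 − 124×4.7 = 1112.2 → no gain ✓.
5 of the 6 constraints hold; not an equilibrium.

5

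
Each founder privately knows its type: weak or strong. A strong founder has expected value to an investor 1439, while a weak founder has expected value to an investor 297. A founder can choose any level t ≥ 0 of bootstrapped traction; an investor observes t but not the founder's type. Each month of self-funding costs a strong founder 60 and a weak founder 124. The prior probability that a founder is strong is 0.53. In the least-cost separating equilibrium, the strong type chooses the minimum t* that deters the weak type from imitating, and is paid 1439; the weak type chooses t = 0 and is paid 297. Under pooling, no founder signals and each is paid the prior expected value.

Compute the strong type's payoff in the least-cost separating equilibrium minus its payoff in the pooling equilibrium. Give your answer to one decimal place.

Least-cost separating signal: t* solves 297 = 1439 − 124·t*, so t* = (1439 − 297)/124 ≈ 9.2097.
Strong type's separating payoff: 1439 − 60 × t* = 1439 − 60 × (1439 − 297)/124 = 1439 − 68520/124 ≈ 886.419.
Pooling payoff: 0.53 × 1439 + 0.47 × 297 = 902.26.
Difference: 886.419 − 902.26 = -15.841, i.e. -15.8 to one decimal place.
The strong type would prefer the pooling outcome.

-15.8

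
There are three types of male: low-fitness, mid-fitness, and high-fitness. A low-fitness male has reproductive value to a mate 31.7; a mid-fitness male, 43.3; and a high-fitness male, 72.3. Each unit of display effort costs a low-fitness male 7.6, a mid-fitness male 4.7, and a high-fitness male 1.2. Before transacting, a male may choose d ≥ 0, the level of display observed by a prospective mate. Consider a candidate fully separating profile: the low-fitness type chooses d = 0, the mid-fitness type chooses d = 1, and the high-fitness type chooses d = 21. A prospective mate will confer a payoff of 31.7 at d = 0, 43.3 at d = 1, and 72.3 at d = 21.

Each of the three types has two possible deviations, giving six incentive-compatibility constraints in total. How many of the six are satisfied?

5

Low-fitness (own payoff 31.7): to d=1 gives 43.3 − 7.6×1 = 35.7 → profitable ✗; to d=21 gives 72.3 − 7.6×21 = -87.3 → no gain ✓.
Mid-fitness (own payoff 43.3 − 4.7×1 = 38.6): to d=0 gives 31.7 → no gain ✓; to d=21 gives 72.3 − 4.7×21 = -26.4 → no gain ✓.
High-fitness (own payoff 72.3 − 1.2×21 = 47.1): to d=0 gives 31.7 → no gain ✓; to d=1 gives 43.3 − 1.2×1 = 42.1 → no gain ✓.
5 of the 6 constraints hold; not an equilibrium.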